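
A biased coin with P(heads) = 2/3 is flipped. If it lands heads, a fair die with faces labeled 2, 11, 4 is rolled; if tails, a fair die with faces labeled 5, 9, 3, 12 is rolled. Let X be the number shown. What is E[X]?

E[X | heads] = (2+11+4)/3 = 17/3.
E[X | tails] = (5+9+3+12)/4 = 29/4.
By the law of total expectation,
E[X] = (2/3)·(17/3) + (1/3)·(29/4) = 223/36.

223/36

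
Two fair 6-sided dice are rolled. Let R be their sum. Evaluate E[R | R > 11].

12

P(R > 11) = 1/36.
Σ over the event: 12·1/36 = 1/3.
E[R | R > 11] = (1/3) / (1/36) = 12.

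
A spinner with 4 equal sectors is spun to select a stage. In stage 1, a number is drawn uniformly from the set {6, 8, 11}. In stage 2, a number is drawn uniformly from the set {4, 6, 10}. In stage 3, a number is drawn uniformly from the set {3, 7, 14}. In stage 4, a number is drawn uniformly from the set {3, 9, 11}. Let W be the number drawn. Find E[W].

E[W | stage 1] = (6+8+11)/3 = 25/3.
E[W | stage 2] = (4+6+10)/3 = 20/3.
E[W | stage 3] = (3+7+14)/3 = 8.
E[W | stage 4] = (3+9+11)/3 = 23/3.
E[W] = (1/4)·(25/3) + (1/4)·(20/3) + (1/4)·(8) + (1/4)·(23/3) = 23/3.

23/3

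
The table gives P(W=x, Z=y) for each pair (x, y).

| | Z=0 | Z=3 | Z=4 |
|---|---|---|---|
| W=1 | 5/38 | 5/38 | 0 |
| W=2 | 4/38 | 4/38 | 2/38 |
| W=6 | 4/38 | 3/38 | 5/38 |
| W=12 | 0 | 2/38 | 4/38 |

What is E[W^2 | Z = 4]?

P(Z = 4) = 11/38.
Σ W^2·P over the event = 4·(2/38) + 36·(5/38) + 144·(4/38) = 382/19.
E[W^2 | Z = 4] = (382/19) / (11/38) = 764/11.

764/11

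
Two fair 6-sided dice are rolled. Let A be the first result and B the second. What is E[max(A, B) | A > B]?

14/3

P(A > B) = 5/12.
Summing max(A,B)·P(x,y) over outcomes with A > B gives 35/18.
E[max(A, B) | A > B] = (35/18) / (5/12) = 14/3.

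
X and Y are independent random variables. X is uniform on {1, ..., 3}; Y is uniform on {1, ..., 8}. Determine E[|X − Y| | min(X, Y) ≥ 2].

P(min(X, Y) ≥ 2) = 7/12.
Summing |X−Y|·P(x,y) over outcomes with min(X, Y) ≥ 2 gives 37/24.
E[|X − Y| | min(X, Y) ≥ 2] = (37/24) / (7/12) = 37/14.

37/14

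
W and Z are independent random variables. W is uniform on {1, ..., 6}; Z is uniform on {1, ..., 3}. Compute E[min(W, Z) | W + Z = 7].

2

P(W + Z = 7) = 1/6.
Summing min(W,Z)·P(x,y) over outcomes with W + Z = 7 gives 1/3.
E[min(W, Z) | W + Z = 7] = (1/3) / (1/6) = 2.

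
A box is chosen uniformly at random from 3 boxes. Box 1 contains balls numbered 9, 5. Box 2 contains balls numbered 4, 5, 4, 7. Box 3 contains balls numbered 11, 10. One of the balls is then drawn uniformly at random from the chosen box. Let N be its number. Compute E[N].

E[N | box 1] = (9+5)/2 = 7.
E[N | box 2] = (4+5+4+7)/4 = 5.
E[N | box 3] = (11+10)/2 = 21/2.
By the law of total expectation,
E[N] = (1/3)·(7) + (1/3)·(5) + (1/3)·(21/2) = 15/2.

15/2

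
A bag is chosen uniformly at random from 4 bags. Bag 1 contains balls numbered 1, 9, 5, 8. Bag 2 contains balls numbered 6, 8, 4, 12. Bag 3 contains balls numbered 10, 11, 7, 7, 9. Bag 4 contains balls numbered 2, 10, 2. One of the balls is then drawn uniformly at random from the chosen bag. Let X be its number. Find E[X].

1603/240

E[X | bag 1] = (1+9+5+8)/4 = 23/4.
E[X | bag 2] = (6+8+4+12)/4 = 15/2.
E[X | bag 3] = (10+11+7+7+9)/5 = 44/5.
E[X | bag 4] = (2+10+2)/3 = 14/3.
By the law of total expectation,
E[X] = (1/4)·(23/4) + (1/4)·(15/2) + (1/4)·(44/5) + (1/4)·(14/3) = 1603/240.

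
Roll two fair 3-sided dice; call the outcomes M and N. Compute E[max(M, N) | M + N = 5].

P(M + N = 5) = 2/9.
Summing max(M,N)·P(x,y) over outcomes with M + N = 5 gives 2/3.
E[max(M, N) | M + N = 5] = (2/3) / (2/9) = 3.

3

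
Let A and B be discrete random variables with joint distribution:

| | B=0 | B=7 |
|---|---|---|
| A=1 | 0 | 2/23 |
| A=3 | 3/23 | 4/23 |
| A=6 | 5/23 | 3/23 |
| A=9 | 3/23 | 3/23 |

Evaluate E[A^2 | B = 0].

P(B = 0) = 11/23.
Σ A^2·P over the event = 9·(3/23) + 36·(5/23) + 81·(3/23) = 450/23.
E[A^2 | B = 0] = (450/23) / (11/23) = 450/11.

450/11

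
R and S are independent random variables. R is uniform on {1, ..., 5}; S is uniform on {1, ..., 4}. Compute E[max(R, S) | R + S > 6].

P(R + S > 6) = 3/10.
Summing max(R,S)·P(x,y) over outcomes with R + S > 6 gives 27/20.
E[max(R, S) | R + S > 6] = (27/20) / (3/10) = 9/2.

9/2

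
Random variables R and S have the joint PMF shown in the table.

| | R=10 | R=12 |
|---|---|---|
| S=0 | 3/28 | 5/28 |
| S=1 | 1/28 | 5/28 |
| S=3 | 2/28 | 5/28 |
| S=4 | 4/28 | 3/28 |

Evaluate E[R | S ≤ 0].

P(S ≤ 0) = 2/7.
Σ R·P over the event = 10·(3/28) + 12·(5/28) = 45/14.
E[R | S ≤ 0] = (45/14) / (2/7) = 45/4.

45/4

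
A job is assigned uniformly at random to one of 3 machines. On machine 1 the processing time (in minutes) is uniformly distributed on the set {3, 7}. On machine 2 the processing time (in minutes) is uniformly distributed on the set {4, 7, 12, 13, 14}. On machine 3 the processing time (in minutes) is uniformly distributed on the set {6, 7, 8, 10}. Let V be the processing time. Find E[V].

E[V | machine 1] = (3+7)/2 = 5.
E[V | machine 2] = (4+7+12+13+14)/5 = 10.
E[V | machine 3] = (6+7+8+10)/4 = 31/4.
By the law of total expectation,
E[V] = (1/3)·(5) + (1/3)·(10) + (1/3)·(31/4) = 91/12.

91/12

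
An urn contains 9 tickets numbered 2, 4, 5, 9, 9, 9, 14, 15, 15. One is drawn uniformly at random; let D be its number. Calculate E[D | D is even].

20/3

P(D is even) = 1/3.
Σ over the event: 2·1/9 + 4·1/9 + 14·1/9 = 20/9.
E[D | D is even] = (20/9) / (1/3) = 20/3.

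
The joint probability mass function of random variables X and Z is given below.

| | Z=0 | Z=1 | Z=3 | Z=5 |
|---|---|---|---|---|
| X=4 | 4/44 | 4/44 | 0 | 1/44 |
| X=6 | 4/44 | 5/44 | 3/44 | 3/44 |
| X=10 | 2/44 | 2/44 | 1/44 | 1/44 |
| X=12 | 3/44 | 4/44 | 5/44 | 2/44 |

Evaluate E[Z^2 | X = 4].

P(X = 4) = 9/44.
Σ Z^2·P over the event = 0·(4/44) + 1·(4/44) + 25·(1/44) = 29/44.
E[Z^2 | X = 4] = (29/44) / (9/44) = 29/9.

29/9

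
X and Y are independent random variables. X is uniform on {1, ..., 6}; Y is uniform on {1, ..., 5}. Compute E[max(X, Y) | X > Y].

P(X > Y) = 1/2.
Summing max(X,Y)·P(x,y) over outcomes with X > Y gives 7/3.
E[max(X, Y) | X > Y] = (7/3) / (1/2) = 14/3.

14/3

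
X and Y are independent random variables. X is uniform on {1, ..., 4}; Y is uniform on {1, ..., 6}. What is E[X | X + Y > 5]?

P(X + Y > 5) = 7/12.
Summing X·P(x,y) over outcomes with X + Y > 5 gives 5/3.
E[X | X + Y > 5] = (5/3) / (7/12) = 20/7.

20/7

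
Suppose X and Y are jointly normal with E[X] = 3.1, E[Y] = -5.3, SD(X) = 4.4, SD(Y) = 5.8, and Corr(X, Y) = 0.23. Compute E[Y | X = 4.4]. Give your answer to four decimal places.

-4.9059

The regression of Y on X has slope ρ·σ_Y/σ_X and passes through (μ_X, μ_Y).
E[Y | X=4.4] = -5.3 + (0.23)·(5.8/4.4)·(4.4 − (3.1)) = -5.3 + (0.30318)·(1.3) = -4.9059.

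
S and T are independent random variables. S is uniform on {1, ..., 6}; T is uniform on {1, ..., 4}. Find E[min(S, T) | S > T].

15/7

P(S > T) = 7/12.
Summing min(S,T)·P(x,y) over outcomes with S > T gives 5/4.
E[min(S, T) | S > T] = (5/4) / (7/12) = 15/7.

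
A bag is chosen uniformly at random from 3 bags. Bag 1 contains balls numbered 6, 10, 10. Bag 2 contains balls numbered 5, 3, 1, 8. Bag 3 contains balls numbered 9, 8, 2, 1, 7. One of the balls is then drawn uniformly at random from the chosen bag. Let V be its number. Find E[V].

1099/180

E[V | bag 1] = (6+10+10)/3 = 26/3.
E[V | bag 2] = (5+3+1+8)/4 = 17/4.
E[V | bag 3] = (9+8+2+1+7)/5 = 27/5.
E[V] = (1/3)·(26/3) + (1/3)·(17/4) + (1/3)·(27/5) = 1099/180.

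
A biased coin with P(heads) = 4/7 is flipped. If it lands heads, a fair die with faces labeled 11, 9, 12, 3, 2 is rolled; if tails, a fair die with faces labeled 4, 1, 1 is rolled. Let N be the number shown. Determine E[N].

178/35

E[N | heads] = (11+9+12+3+2)/5 = 37/5.
E[N | tails] = (4+1+1)/3 = 2.
E[N] = (4/7)·(37/5) + (3/7)·(2) = 178/35.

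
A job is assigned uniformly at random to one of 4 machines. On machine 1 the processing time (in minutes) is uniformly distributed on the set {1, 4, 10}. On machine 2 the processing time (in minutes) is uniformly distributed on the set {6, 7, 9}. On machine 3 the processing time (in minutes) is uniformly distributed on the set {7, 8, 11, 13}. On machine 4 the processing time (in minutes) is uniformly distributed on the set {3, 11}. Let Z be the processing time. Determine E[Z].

349/48

E[Z | machine 1] = (1+4+10)/3 = 5.
E[Z | machine 2] = (6+7+9)/3 = 22/3.
E[Z | machine 3] = (7+8+11+13)/4 = 39/4.
E[Z | machine 4] = (3+11)/2 = 7.
By the law of total expectation,
E[Z] = (1/4)·(5) + (1/4)·(22/3) + (1/4)·(39/4) + (1/4)·(7) = 349/48.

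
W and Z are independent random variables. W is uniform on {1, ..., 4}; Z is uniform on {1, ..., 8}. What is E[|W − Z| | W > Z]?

5/3

P(W > Z) = 3/16.
Summing |W−Z|·P(x,y) over outcomes with W > Z gives 5/16.
E[|W − Z| | W > Z] = (5/16) / (3/16) = 5/3.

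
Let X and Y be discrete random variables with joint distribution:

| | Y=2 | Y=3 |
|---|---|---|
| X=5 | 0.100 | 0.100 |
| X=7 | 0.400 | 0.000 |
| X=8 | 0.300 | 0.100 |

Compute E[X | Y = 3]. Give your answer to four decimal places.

6.5000

P(Y = 3) = 0.200.
Σ X·P over the event = 5·(0.100) + 8·(0.100) = 1.300.
E[X | Y = 3] = (1.300) / (0.200) = 6.5000.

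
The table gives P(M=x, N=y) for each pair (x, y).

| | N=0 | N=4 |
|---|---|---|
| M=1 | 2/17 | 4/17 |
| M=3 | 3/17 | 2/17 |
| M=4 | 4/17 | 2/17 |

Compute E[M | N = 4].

P(N = 4) = 8/17.
Σ M·P over the event = 1·(4/17) + 3·(2/17) + 4·(2/17) = 18/17.
E[M | N = 4] = (18/17) / (8/17) = 9/4.

9/4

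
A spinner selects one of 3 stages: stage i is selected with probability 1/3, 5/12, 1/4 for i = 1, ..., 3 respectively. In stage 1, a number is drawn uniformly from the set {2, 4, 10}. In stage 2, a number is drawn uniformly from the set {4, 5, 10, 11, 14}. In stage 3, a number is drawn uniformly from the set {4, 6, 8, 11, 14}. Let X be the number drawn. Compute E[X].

1367/180

E[X | stage 1] = (2+4+10)/3 = 16/3.
E[X | stage 2] = (4+5+10+11+14)/5 = 44/5.
E[X | stage 3] = (4+6+8+11+14)/5 = 43/5.
By the law of total expectation,
E[X] = (1/3)·(16/3) + (5/12)·(44/5) + (1/4)·(43/5) = 1367/180.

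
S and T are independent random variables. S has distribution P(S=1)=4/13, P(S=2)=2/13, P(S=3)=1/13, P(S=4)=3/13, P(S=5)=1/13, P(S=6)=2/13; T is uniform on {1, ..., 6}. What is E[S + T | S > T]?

P(S > T) = 9/26.
Summing (S+T)·P(x,y) over outcomes with S > T gives 63/26.
E[S + T | S > T] = (63/26) / (9/26) = 7.

7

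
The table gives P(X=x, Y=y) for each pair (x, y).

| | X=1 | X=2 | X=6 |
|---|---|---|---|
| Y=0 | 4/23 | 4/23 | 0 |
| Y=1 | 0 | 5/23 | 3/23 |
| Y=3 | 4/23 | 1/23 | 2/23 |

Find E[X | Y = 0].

3/2

P(Y = 0) = 8/23.
Σ X·P over the event = 1·(4/23) + 2·(4/23) = 12/23.
E[X | Y = 0] = (12/23) / (8/23) = 3/2.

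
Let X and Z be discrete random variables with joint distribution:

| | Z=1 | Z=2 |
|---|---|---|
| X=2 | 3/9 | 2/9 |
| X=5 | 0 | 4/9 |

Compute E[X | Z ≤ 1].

2

P(Z ≤ 1) = 1/3.
Σ X·P over the event = 2·(3/9) = 2/3.
E[X | Z ≤ 1] = (2/3) / (1/3) = 2.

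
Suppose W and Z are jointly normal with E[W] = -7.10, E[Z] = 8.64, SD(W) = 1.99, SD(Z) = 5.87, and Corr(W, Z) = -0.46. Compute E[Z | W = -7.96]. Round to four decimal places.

For a bivariate normal, E[Z | W=x] = μ_Z + ρ·(σ_Z/σ_W)·(x − μ_W).
E[Z | W=-7.96] = 8.64 + (-0.46)·(5.87/1.99)·(-7.96 − (-7.10)) = 8.64 + (-1.3569)·(-0.86) = 9.8069.

9.8069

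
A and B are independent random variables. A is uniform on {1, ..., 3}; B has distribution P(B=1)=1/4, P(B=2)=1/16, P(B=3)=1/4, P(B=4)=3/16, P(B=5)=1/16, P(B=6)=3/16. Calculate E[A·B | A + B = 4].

28/9

P(A + B = 4) = 3/16.
Summing AB·P(x,y) over outcomes with A + B = 4 gives 7/12.
E[A·B | A + B = 4] = (7/12) / (3/16) = 28/9.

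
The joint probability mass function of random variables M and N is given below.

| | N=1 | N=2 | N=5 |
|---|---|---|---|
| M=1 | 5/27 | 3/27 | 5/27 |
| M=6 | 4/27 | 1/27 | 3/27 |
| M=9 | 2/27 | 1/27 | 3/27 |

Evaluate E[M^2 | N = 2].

24

P(N = 2) = 5/27.
Σ M^2·P over the event = 1·(3/27) + 36·(1/27) + 81·(1/27) = 40/9.
E[M^2 | N = 2] = (40/9) / (5/27) = 24.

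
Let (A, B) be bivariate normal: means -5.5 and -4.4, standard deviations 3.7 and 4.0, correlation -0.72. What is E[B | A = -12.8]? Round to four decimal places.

1.2822

For a bivariate normal, E[B | A=x] = μ_B + ρ·(σ_B/σ_A)·(x − μ_A).
E[B | A=-12.8] = -4.4 + (-0.72)·(4.0/3.7)·(-12.8 − (-5.5)) = -4.4 + (-0.77838)·(-7.3) = 1.2822.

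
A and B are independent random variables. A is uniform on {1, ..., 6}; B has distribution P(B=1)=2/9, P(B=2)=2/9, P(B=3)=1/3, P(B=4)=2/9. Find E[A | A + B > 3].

P(A + B > 3) = 8/9.
Summing A·P(x,y) over outcomes with A + B > 3 gives 181/54.
E[A | A + B > 3] = (181/54) / (8/9) = 181/48.

181/48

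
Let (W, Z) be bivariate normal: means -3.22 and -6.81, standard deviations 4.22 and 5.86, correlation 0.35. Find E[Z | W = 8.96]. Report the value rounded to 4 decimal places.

-0.8903

E[Z | W=x] = μ_Z + ρ(σ_Z/σ_W)(x − μ_W) for jointly normal variables.
E[Z | W=8.96] = -6.81 + (0.35)·(5.86/4.22)·(8.96 − (-3.22)) = -6.81 + (0.48602)·(12.18) = -0.8903.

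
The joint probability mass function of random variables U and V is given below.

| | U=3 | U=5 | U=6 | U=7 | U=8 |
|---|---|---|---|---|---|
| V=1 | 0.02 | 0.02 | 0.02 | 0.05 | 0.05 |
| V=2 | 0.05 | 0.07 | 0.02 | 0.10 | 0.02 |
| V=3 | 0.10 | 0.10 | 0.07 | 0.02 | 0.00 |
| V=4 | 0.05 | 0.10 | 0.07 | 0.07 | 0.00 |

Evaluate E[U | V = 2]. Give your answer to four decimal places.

5.6923

P(V = 2) = 0.26.
Σ U·P over the event = 3·(0.05) + 5·(0.07) + 6·(0.02) + 7·(0.10) + 8·(0.02) = 1.48.
E[U | V = 2] = (1.48) / (0.26) = 5.6923.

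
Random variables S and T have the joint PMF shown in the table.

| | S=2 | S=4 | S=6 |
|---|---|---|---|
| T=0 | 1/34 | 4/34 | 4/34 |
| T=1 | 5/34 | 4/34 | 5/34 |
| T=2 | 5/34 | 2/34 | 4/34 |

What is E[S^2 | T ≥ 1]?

92/5

P(T ≥ 1) = 25/34.
Σ S^2·P over the event = 4·(5/34) + 4·(5/34) + 16·(4/34) + 16·(2/34) + 36·(5/34) + 36·(4/34) = 230/17.
E[S^2 | T ≥ 1] = (230/17) / (25/34) = 92/5.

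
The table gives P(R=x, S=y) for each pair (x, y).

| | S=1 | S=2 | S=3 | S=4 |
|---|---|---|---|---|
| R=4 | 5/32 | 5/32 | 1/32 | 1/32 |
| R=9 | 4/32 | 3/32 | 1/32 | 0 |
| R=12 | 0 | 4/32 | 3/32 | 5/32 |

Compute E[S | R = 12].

P(R = 12) = 3/8.
Σ S·P over the event = 2·(4/32) + 3·(3/32) + 4·(5/32) = 37/32.
E[S | R = 12] = (37/32) / (3/8) = 37/12.

37/12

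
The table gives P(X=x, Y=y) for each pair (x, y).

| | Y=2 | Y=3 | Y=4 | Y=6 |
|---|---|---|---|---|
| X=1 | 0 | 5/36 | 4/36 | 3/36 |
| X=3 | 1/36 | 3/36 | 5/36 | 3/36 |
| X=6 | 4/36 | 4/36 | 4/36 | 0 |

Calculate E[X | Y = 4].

43/13

P(Y = 4) = 13/36.
Σ X·P over the event = 1·(4/36) + 3·(5/36) + 6·(4/36) = 43/36.
E[X | Y = 4] = (43/36) / (13/36) = 43/13.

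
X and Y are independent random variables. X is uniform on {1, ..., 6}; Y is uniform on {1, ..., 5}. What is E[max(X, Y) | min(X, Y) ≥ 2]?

P(min(X, Y) ≥ 2) = 2/3.
Summing max(X,Y)·P(x,y) over outcomes with min(X, Y) ≥ 2 gives 3.
E[max(X, Y) | min(X, Y) ≥ 2] = (3) / (2/3) = 9/2.

9/2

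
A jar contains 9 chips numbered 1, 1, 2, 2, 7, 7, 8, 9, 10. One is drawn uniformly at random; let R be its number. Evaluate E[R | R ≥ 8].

9

P(R ≥ 8) = 1/3.
Σ over the event: 8·1/9 + 9·1/9 + 10·1/9 = 3.
E[R | R ≥ 8] = (3) / (1/3) = 9.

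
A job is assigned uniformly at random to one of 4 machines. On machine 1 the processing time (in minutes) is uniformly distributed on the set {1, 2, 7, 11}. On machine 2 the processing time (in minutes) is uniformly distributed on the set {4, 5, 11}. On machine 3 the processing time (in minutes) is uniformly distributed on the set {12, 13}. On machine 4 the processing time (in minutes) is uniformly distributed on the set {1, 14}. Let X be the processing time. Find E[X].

E[X | machine 1] = (1+2+7+11)/4 = 21/4.
E[X | machine 2] = (4+5+11)/3 = 20/3.
E[X | machine 3] = (12+13)/2 = 25/2.
E[X | machine 4] = (1+14)/2 = 15/2.
E[X] = (1/4)·(21/4) + (1/4)·(20/3) + (1/4)·(25/2) + (1/4)·(15/2) = 383/48.

383/48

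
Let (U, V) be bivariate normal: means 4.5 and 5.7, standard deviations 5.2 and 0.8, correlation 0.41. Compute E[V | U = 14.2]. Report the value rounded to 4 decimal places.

6.3118

The regression of V on U has slope ρ·σ_V/σ_U and passes through (μ_U, μ_V).
E[V | U=14.2] = 5.7 + (0.41)·(0.8/5.2)·(14.2 − (4.5)) = 5.7 + (0.063077)·(9.7) = 6.3118.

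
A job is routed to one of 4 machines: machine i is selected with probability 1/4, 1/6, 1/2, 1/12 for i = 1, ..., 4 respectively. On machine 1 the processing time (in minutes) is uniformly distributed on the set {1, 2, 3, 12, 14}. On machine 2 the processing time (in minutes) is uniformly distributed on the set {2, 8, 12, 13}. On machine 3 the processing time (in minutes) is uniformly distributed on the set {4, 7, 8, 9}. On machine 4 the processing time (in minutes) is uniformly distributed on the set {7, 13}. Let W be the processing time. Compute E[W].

887/120

E[W | machine 1] = (1+2+3+12+14)/5 = 32/5.
E[W | machine 2] = (2+8+12+13)/4 = 35/4.
E[W | machine 3] = (4+7+8+9)/4 = 7.
E[W | machine 4] = (7+13)/2 = 10.
E[W] = (1/4)·(32/5) + (1/6)·(35/4) + (1/2)·(7) + (1/12)·(10) = 887/120.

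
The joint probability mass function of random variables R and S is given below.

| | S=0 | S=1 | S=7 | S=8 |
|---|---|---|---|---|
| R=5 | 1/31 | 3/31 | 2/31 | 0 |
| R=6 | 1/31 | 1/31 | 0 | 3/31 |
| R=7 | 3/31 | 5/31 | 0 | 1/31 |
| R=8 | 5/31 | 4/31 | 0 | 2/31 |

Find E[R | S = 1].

P(S = 1) = 13/31.
Σ R·P over the event = 5·(3/31) + 6·(1/31) + 7·(5/31) + 8·(4/31) = 88/31.
E[R | S = 1] = (88/31) / (13/31) = 88/13.

88/13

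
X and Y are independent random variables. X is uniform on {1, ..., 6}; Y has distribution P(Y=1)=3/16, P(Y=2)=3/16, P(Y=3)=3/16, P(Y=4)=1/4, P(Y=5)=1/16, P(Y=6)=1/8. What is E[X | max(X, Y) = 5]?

40/9

P(max(X, Y) = 5) = 3/16.
Summing X·P(x,y) over outcomes with max(X, Y) = 5 gives 5/6.
E[X | max(X, Y) = 5] = (5/6) / (3/16) = 40/9.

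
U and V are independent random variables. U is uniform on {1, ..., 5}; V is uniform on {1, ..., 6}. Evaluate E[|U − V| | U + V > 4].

P(U + V > 4) = 4/5.
Summing |U−V|·P(x,y) over outcomes with U + V > 4 gives 49/30.
E[|U − V| | U + V > 4] = (49/30) / (4/5) = 49/24.

49/24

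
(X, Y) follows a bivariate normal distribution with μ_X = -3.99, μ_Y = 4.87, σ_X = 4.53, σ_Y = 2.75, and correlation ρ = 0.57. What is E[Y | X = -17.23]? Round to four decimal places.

0.2886

E[Y | X=x] = μ_Y + ρ(σ_Y/σ_X)(x − μ_X) for jointly normal variables.
E[Y | X=-17.23] = 4.87 + (0.57)·(2.75/4.53)·(-17.23 − (-3.99)) = 4.87 + (0.34603)·(-13.24) = 0.2886.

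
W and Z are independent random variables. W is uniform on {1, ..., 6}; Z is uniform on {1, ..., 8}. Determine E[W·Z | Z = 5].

Outcomes with Z = 5: (1,5), (2,5), (3,5), (4,5), (5,5), (6,5), each with probability 1/48.
E[W·Z | Z = 5] = (5 + 10 + 15 + 20 + 25 + 30) / 6 = 35/2.

35/2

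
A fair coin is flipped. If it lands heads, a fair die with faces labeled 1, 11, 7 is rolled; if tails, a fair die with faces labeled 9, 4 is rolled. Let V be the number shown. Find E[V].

77/12

E[V | heads] = (1+11+7)/3 = 19/3.
E[V | tails] = (9+4)/2 = 13/2.
By the law of total expectation,
E[V] = (1/2)·(19/3) + (1/2)·(13/2) = 77/12.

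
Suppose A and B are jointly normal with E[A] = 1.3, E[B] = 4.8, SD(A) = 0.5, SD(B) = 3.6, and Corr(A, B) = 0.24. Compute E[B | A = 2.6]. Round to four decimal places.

7.0464

For a bivariate normal, E[B | A=x] = μ_B + ρ·(σ_B/σ_A)·(x − μ_A).
E[B | A=2.6] = 4.8 + (0.24)·(3.6/0.5)·(2.6 − (1.3)) = 4.8 + (1.728)·(1.3) = 7.0464.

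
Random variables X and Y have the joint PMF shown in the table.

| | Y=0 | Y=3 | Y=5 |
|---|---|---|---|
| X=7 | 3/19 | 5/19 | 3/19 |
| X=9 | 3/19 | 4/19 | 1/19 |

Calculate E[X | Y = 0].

P(Y = 0) = 6/19.
Σ X·P over the event = 7·(3/19) + 9·(3/19) = 48/19.
E[X | Y = 0] = (48/19) / (6/19) = 8.

8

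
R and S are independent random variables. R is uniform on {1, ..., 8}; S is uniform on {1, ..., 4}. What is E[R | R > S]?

62/11

P(R > S) = 11/16.
Summing R·P(x,y) over outcomes with R > S gives 31/8.
E[R | R > S] = (31/8) / (11/16) = 62/11.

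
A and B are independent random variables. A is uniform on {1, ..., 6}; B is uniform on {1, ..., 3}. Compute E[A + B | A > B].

P(A > B) = 2/3.
Summing (A+B)·P(x,y) over outcomes with A > B gives 25/6.
E[A + B | A > B] = (25/6) / (2/3) = 25/4.

25/4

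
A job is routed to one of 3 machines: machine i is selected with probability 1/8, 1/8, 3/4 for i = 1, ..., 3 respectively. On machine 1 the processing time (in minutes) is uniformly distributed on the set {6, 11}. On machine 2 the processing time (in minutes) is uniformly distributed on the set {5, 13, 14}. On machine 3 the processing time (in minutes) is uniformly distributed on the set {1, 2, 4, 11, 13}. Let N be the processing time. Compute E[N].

1691/240

E[N | machine 1] = (6+11)/2 = 17/2.
E[N | machine 2] = (5+13+14)/3 = 32/3.
E[N | machine 3] = (1+2+4+11+13)/5 = 31/5.
E[N] = (1/8)·(17/2) + (1/8)·(32/3) + (3/4)·(31/5) = 1691/240.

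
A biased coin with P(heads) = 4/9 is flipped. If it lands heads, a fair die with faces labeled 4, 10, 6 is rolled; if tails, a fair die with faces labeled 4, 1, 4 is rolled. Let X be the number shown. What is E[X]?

E[X | heads] = (4+10+6)/3 = 20/3.
E[X | tails] = (4+1+4)/3 = 3.
E[X] = (4/9)·(20/3) + (5/9)·(3) = 125/27.

125/27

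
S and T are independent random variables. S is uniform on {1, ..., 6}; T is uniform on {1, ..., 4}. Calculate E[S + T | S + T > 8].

28/3

P(S + T > 8) = 1/8.
Summing (S+T)·P(x,y) over outcomes with S + T > 8 gives 7/6.
E[S + T | S + T > 8] = (7/6) / (1/8) = 28/3.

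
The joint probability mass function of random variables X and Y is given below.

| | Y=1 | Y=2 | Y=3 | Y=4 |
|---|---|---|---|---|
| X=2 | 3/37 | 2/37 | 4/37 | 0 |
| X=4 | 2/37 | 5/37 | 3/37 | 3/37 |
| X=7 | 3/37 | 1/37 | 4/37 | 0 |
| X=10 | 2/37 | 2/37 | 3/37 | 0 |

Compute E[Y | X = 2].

P(X = 2) = 9/37.
Σ Y·P over the event = 1·(3/37) + 2·(2/37) + 3·(4/37) = 19/37.
E[Y | X = 2] = (19/37) / (9/37) = 19/9.

19/9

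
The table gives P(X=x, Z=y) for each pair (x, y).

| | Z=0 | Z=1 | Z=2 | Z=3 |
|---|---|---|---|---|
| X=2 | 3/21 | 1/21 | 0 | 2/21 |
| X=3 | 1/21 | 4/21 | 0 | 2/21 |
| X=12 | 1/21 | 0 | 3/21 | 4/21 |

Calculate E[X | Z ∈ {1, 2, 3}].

P(Z ∈ {1, 2, 3}) = 16/21.
Σ X·P over the event = 2·(1/21) + 2·(2/21) + 3·(4/21) + 3·(2/21) + 12·(3/21) + 12·(4/21) = 36/7.
E[X | Z ∈ {1, 2, 3}] = (36/7) / (16/21) = 27/4.

27/4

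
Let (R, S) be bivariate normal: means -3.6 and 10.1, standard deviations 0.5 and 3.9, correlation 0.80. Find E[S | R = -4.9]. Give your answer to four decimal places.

E[S | R=x] = μ_S + ρ(σ_S/σ_R)(x − μ_R) for jointly normal variables.
E[S | R=-4.9] = 10.1 + (0.80)·(3.9/0.5)·(-4.9 − (-3.6)) = 10.1 + (6.24)·(-1.3) = 1.9880.

1.9880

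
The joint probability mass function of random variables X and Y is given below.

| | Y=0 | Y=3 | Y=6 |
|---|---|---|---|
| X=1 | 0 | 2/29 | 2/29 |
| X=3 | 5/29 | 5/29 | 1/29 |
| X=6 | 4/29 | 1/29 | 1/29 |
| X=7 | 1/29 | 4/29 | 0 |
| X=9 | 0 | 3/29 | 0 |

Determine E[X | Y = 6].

11/4

P(Y = 6) = 4/29.
Summing X·P(X=x,Y=y) over the conditioning event gives 11/29.
E[X | Y = 6] = (11/29) / (4/29) = 11/4.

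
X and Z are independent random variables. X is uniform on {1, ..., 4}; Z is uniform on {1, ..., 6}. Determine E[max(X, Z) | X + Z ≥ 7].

P(X + Z ≥ 7) = 5/12.
Summing max(X,Z)·P(x,y) over outcomes with X + Z ≥ 7 gives 17/8.
E[max(X, Z) | X + Z ≥ 7] = (17/8) / (5/12) = 51/10.

51/10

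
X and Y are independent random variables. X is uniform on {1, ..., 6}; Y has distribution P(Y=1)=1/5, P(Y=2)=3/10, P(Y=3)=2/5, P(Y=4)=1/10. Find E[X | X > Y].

55/12

P(X > Y) = 3/5.
Summing X·P(x,y) over outcomes with X > Y gives 11/4.
E[X | X > Y] = (11/4) / (3/5) = 55/12.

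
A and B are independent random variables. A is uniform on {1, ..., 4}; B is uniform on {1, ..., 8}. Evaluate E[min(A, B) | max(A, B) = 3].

9/5

Outcomes with max(A, B) = 3: (1,3), (2,3), (3,1), (3,2), (3,3), each with probability 1/32.
E[min(A, B) | max(A, B) = 3] = (1 + 2 + 1 + 2 + 3) / 5 = 9/5.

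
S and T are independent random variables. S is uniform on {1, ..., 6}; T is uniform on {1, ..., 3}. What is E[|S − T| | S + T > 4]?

P(S + T > 4) = 2/3.
Summing |S−T|·P(x,y) over outcomes with S + T > 4 gives 29/18.
E[|S − T| | S + T > 4] = (29/18) / (2/3) = 29/12.

29/12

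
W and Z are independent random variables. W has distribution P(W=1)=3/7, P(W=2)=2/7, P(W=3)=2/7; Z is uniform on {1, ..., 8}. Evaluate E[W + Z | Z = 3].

P(Z = 3) = 1/8.
Summing (W+Z)·P(x,y) over outcomes with Z = 3 gives 17/28.
E[W + Z | Z = 3] = (17/28) / (1/8) = 34/7.

34/7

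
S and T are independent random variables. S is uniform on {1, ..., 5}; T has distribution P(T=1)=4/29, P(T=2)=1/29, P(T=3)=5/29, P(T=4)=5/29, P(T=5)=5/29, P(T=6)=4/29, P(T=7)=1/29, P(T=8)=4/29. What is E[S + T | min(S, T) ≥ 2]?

P(min(S, T) ≥ 2) = 20/29.
Summing (S+T)·P(x,y) over outcomes with min(S, T) ≥ 2 gives 170/29.
E[S + T | min(S, T) ≥ 2] = (170/29) / (20/29) = 17/2.

17/2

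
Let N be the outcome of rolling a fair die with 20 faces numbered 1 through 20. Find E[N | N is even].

Given N is even, N is equally likely to be any of {2, 4, 6, 8, 10, 12, 14, 16, 18, 20}.
E[N | N is even] = (2 + 4 + 6 + 8 + 10 + 12 + 14 + 16 + 18 + 20) / 10 = 11.

11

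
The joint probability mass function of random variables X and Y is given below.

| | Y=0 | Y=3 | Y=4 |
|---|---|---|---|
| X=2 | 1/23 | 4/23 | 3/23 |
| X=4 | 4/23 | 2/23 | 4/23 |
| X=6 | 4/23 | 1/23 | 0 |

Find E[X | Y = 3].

P(Y = 3) = 7/23.
Σ X·P over the event = 2·(4/23) + 4·(2/23) + 6·(1/23) = 22/23.
E[X | Y = 3] = (22/23) / (7/23) = 22/7.

22/7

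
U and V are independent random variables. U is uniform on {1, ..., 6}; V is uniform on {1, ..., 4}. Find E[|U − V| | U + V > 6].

Outcomes with U + V > 6: (3,4), (4,3), (4,4), (5,2), (5,3), (5,4), (6,1), (6,2), (6,3), (6,4), each with probability 1/24.
E[|U − V| | U + V > 6] = (1 + 1 + 0 + 3 + 2 + 1 + 5 + 4 + 3 + 2) / 10 = 11/5.

11/5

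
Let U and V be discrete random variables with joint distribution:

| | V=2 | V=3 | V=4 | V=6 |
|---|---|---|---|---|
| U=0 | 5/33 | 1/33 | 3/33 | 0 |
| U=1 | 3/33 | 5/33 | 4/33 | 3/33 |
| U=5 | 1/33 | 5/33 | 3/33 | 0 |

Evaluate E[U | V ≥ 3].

P(V ≥ 3) = 8/11.
Σ U·P over the event = 0·(1/33) + 0·(3/33) + 1·(5/33) + 1·(4/33) + 1·(3/33) + 5·(5/33) + 5·(3/33) = 52/33.
E[U | V ≥ 3] = (52/33) / (8/11) = 13/6.

13/6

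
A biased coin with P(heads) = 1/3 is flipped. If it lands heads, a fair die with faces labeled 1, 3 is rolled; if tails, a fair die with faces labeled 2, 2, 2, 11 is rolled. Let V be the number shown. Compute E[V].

E[V | heads] = (1+3)/2 = 2.
E[V | tails] = (2+2+2+11)/4 = 17/4.
By the law of total expectation,
E[V] = (1/3)·(2) + (2/3)·(17/4) = 7/2.

7/2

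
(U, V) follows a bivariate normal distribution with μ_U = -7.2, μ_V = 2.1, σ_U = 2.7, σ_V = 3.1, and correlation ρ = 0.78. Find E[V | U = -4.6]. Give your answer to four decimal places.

For a bivariate normal, E[V | U=x] = μ_V + ρ·(σ_V/σ_U)·(x − μ_U).
E[V | U=-4.6] = 2.1 + (0.78)·(3.1/2.7)·(-4.6 − (-7.2)) = 2.1 + (0.895556)·(2.6) = 4.4284.

4.4284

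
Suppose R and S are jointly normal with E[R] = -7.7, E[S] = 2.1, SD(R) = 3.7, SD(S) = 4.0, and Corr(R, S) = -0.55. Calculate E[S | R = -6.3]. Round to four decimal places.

1.2676

For a bivariate normal, E[S | R=x] = μ_S + ρ·(σ_S/σ_R)·(x − μ_R).
E[S | R=-6.3] = 2.1 + (-0.55)·(4.0/3.7)·(-6.3 − (-7.7)) = 2.1 + (-0.59459)·(1.4) = 1.2676.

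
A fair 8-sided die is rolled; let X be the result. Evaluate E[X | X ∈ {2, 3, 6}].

P(X ∈ {2, 3, 6}) = 3/8.
Σ over the event: 2·1/8 + 3·1/8 + 6·1/8 = 11/8.
E[X | X ∈ {2, 3, 6}] = (11/8) / (3/8) = 11/3.

11/3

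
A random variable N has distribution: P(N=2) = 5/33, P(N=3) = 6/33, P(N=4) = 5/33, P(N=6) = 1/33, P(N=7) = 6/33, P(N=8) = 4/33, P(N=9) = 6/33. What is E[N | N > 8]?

9

P(N > 8) = 2/11.
Σ over the event: 9·2/11 = 18/11.
E[N | N > 8] = (18/11) / (2/11) = 9.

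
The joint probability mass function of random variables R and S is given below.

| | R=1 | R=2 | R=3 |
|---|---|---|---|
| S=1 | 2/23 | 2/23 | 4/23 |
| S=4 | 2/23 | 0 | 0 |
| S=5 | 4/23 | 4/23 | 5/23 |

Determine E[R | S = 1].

9/4

P(S = 1) = 8/23.
Σ R·P over the event = 1·(2/23) + 2·(2/23) + 3·(4/23) = 18/23.
E[R | S = 1] = (18/23) / (8/23) = 9/4.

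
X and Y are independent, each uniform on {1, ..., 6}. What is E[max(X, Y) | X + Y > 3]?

52/11

P(X + Y > 3) = 11/12.
Summing max(X,Y)·P(x,y) over outcomes with X + Y > 3 gives 13/3.
E[max(X, Y) | X + Y > 3] = (13/3) / (11/12) = 52/11.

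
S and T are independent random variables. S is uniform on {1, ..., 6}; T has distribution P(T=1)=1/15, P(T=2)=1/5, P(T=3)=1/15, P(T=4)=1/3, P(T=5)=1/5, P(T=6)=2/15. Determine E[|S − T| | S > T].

P(S > T) = 11/30.
Summing |S−T|·P(x,y) over outcomes with S > T gives 23/30.
E[|S − T| | S > T] = (23/30) / (11/30) = 23/11.

23/11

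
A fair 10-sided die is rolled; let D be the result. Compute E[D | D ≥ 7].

Given D ≥ 7, D is equally likely to be any of {7, 8, 9, 10}.
E[D | D ≥ 7] = (7 + 8 + 9 + 10) / 4 = 17/2.

17/2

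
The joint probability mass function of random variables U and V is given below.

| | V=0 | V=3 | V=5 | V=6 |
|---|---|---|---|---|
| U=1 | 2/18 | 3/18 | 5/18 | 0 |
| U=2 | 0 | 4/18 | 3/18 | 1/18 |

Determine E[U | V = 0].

P(V = 0) = 1/9.
Summing U·P(U=x,V=y) over the conditioning event gives 1/9.
E[U | V = 0] = (1/9) / (1/9) = 1.

1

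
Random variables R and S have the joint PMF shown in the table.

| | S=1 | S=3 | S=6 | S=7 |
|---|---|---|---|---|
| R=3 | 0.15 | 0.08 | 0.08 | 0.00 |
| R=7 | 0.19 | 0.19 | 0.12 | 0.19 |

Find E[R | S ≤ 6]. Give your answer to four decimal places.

P(S ≤ 6) = 0.81.
Σ R·P over the event = 3·(0.15) + 3·(0.08) + 3·(0.08) + 7·(0.19) + 7·(0.19) + 7·(0.12) = 4.43.
E[R | S ≤ 6] = (4.43) / (0.81) = 5.4691.

5.4691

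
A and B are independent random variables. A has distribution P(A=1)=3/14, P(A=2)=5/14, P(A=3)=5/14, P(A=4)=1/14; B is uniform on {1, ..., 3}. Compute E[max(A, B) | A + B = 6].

19/6

P(A + B = 6) = 1/7.
Summing max(A,B)·P(x,y) over outcomes with A + B = 6 gives 19/42.
E[max(A, B) | A + B = 6] = (19/42) / (1/7) = 19/6.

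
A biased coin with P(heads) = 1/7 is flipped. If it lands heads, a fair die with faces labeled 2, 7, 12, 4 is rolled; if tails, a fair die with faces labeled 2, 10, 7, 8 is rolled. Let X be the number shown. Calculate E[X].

187/28

E[X | heads] = (2+7+12+4)/4 = 25/4.
E[X | tails] = (2+10+7+8)/4 = 27/4.
E[X] = (1/7)·(25/4) + (6/7)·(27/4) = 187/28.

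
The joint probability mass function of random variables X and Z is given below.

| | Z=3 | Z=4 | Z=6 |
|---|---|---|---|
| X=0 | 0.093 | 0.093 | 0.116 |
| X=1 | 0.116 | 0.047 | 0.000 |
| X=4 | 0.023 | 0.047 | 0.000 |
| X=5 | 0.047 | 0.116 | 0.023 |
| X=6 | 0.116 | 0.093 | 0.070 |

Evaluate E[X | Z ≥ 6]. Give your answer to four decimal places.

P(Z ≥ 6) = 0.209.
Σ X·P over the event = 0·(0.116) + 5·(0.023) + 6·(0.070) = 0.535.
E[X | Z ≥ 6] = (0.535) / (0.209) = 2.5598.

2.5598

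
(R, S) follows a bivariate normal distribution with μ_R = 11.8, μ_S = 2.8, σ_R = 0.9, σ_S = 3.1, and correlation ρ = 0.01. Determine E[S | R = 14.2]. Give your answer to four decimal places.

E[S | R=x] = μ_S + ρ(σ_S/σ_R)(x − μ_R) for jointly normal variables.
E[S | R=14.2] = 2.8 + (0.01)·(3.1/0.9)·(14.2 − (11.8)) = 2.8 + (0.034444)·(2.4) = 2.8827.

2.8827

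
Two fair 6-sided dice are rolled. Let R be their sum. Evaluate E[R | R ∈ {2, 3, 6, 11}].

P(R ∈ {2, 3, 6, 11}) = 5/18.
Σ over the event: 2·1/36 + 3·1/18 + 6·5/36 + 11·1/18 = 5/3.
E[R | R ∈ {2, 3, 6, 11}] = (5/3) / (5/18) = 6.

6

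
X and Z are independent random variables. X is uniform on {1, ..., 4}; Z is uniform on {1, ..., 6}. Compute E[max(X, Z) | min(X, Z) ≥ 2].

P(min(X, Z) ≥ 2) = 5/8.
Summing max(X,Z)·P(x,y) over outcomes with min(X, Z) ≥ 2 gives 8/3.
E[max(X, Z) | min(X, Z) ≥ 2] = (8/3) / (5/8) = 64/15.

64/15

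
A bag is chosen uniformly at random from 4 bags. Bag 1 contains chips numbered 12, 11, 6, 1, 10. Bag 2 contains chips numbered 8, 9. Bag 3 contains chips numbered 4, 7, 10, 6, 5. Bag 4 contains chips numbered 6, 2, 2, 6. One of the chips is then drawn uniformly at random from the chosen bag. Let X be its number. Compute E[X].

E[X | bag 1] = (12+11+6+1+10)/5 = 8.
E[X | bag 2] = (8+9)/2 = 17/2.
E[X | bag 3] = (4+7+10+6+5)/5 = 32/5.
E[X | bag 4] = (6+2+2+6)/4 = 4.
By the law of total expectation,
E[X] = (1/4)·(8) + (1/4)·(17/2) + (1/4)·(32/5) + (1/4)·(4) = 269/40.

269/40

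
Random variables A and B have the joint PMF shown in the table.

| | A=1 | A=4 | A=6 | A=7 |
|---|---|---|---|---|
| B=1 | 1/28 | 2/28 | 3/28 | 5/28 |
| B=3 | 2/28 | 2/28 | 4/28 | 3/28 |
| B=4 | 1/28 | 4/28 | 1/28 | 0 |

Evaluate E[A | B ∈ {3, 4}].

78/17

P(B ∈ {3, 4}) = 17/28.
Σ A·P over the event = 1·(2/28) + 1·(1/28) + 4·(2/28) + 4·(4/28) + 6·(4/28) + 6·(1/28) + 7·(3/28) = 39/14.
E[A | B ∈ {3, 4}] = (39/14) / (17/28) = 78/17.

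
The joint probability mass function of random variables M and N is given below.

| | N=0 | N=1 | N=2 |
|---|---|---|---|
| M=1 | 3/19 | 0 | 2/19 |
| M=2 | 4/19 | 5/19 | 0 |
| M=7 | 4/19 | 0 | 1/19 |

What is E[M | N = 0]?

P(N = 0) = 11/19.
Σ M·P over the event = 1·(3/19) + 2·(4/19) + 7·(4/19) = 39/19.
E[M | N = 0] = (39/19) / (11/19) = 39/11.

39/11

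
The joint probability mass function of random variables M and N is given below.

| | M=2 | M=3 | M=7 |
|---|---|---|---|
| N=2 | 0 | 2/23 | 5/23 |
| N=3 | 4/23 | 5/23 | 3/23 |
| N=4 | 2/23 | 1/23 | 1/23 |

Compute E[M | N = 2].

P(N = 2) = 7/23.
Σ M·P over the event = 3·(2/23) + 7·(5/23) = 41/23.
E[M | N = 2] = (41/23) / (7/23) = 41/7.

41/7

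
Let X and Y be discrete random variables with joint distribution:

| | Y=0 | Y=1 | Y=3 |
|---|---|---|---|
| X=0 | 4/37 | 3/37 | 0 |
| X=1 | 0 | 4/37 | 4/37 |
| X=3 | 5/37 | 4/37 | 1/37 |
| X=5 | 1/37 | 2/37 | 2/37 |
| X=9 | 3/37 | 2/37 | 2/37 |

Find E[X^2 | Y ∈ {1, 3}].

159/8

P(Y ∈ {1, 3}) = 24/37.
Summing X^2·P(X=x,Y=y) over the conditioning event gives 477/37.
E[X^2 | Y ∈ {1, 3}] = (477/37) / (24/37) = 159/8.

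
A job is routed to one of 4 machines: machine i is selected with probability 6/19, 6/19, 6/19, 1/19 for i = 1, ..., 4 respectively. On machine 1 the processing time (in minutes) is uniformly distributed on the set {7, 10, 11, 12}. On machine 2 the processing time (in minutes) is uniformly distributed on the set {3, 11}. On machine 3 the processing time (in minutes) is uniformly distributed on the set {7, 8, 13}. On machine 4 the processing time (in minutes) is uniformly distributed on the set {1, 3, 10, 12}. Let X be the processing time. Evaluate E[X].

329/38

E[X | machine 1] = (7+10+11+12)/4 = 10.
E[X | machine 2] = (3+11)/2 = 7.
E[X | machine 3] = (7+8+13)/3 = 28/3.
E[X | machine 4] = (1+3+10+12)/4 = 13/2.
E[X] = (6/19)·(10) + (6/19)·(7) + (6/19)·(28/3) + (1/19)·(13/2) = 329/38.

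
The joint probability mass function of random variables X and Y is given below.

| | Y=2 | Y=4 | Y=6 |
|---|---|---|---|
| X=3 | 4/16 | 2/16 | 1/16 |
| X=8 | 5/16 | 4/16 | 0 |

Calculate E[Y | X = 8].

26/9

P(X = 8) = 9/16.
Summing Y·P(X=x,Y=y) over the conditioning event gives 13/8.
E[Y | X = 8] = (13/8) / (9/16) = 26/9.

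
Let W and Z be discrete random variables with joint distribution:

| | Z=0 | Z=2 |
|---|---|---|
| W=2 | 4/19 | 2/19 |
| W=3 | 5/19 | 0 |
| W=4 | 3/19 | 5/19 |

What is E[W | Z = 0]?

35/12

P(Z = 0) = 12/19.
Summing W·P(W=x,Z=y) over the conditioning event gives 35/19.
E[W | Z = 0] = (35/19) / (12/19) = 35/12.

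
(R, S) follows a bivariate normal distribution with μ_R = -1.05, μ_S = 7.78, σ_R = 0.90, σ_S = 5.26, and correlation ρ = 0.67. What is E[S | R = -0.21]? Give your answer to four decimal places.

E[S | R=x] = μ_S + ρ(σ_S/σ_R)(x − μ_R) for jointly normal variables.
E[S | R=-0.21] = 7.78 + (0.67)·(5.26/0.90)·(-0.21 − (-1.05)) = 7.78 + (3.9158)·(0.84) = 11.0693.

11.0693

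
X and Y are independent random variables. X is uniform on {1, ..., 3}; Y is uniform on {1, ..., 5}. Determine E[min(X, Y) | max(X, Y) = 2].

4/3

Outcomes with max(X, Y) = 2: (1,2), (2,1), (2,2), each with probability 1/15.
E[min(X, Y) | max(X, Y) = 2] = (1 + 1 + 2) / 3 = 4/3.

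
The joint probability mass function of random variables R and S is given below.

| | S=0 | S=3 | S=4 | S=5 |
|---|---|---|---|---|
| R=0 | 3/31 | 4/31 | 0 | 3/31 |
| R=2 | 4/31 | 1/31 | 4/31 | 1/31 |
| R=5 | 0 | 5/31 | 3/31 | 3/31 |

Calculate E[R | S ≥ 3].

P(S ≥ 3) = 24/31.
Summing R·P(R=x,S=y) over the conditioning event gives 67/31.
E[R | S ≥ 3] = (67/31) / (24/31) = 67/24.

67/24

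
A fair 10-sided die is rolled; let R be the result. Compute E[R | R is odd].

Given R is odd, R is equally likely to be any of {1, 3, 5, 7, 9}.
E[R | R is odd] = (1 + 3 + 5 + 7 + 9) / 5 = 5.

5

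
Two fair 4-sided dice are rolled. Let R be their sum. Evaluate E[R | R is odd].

5

P(R is odd) = 1/2.
Σ over the event: 3·1/8 + 5·1/4 + 7·1/8 = 5/2.
E[R | R is odd] = (5/2) / (1/2) = 5.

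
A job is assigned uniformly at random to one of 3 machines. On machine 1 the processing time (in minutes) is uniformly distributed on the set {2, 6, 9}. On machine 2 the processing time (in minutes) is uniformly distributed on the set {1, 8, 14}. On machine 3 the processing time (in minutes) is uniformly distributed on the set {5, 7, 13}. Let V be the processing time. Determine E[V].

65/9

E[V | machine 1] = (2+6+9)/3 = 17/3.
E[V | machine 2] = (1+8+14)/3 = 23/3.
E[V | machine 3] = (5+7+13)/3 = 25/3.
By the law of total expectation,
E[V] = (1/3)·(17/3) + (1/3)·(23/3) + (1/3)·(25/3) = 65/9.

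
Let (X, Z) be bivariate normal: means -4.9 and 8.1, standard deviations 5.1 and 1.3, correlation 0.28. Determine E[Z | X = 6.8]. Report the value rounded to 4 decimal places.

E[Z | X=x] = μ_Z + ρ(σ_Z/σ_X)(x − μ_X) for jointly normal variables.
E[Z | X=6.8] = 8.1 + (0.28)·(1.3/5.1)·(6.8 − (-4.9)) = 8.1 + (0.071373)·(11.7) = 8.9351.

8.9351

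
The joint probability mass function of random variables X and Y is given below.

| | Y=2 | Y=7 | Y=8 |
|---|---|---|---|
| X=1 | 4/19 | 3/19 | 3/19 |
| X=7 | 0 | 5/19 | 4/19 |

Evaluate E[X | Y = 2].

P(Y = 2) = 4/19.
Σ X·P over the event = 1·(4/19) = 4/19.
E[X | Y = 2] = (4/19) / (4/19) = 1.

1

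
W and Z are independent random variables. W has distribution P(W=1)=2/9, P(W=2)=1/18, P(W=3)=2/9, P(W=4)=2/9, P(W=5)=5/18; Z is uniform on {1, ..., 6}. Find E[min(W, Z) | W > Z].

P(W > Z) = 41/108.
Summing min(W,Z)·P(x,y) over outcomes with W > Z gives 29/36.
E[min(W, Z) | W > Z] = (29/36) / (41/108) = 87/41.

87/41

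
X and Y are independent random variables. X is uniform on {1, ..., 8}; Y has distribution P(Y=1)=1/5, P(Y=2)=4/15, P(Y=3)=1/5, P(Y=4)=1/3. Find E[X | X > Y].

P(X > Y) = 2/3.
Summing X·P(x,y) over outcomes with X > Y gives 457/120.
E[X | X > Y] = (457/120) / (2/3) = 457/80.

457/80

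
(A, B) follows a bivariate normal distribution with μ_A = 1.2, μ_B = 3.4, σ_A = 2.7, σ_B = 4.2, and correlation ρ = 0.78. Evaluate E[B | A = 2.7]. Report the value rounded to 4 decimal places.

E[B | A=x] = μ_B + ρ(σ_B/σ_A)(x − μ_A) for jointly normal variables.
E[B | A=2.7] = 3.4 + (0.78)·(4.2/2.7)·(2.7 − (1.2)) = 3.4 + (1.2133)·(1.5) = 5.2200.

5.2200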